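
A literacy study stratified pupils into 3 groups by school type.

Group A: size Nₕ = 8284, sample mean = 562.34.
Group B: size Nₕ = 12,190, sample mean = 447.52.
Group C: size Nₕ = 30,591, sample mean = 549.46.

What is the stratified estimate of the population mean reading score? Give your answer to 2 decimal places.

527.21

N = 8284 + 12190 + 30591 = 51065.
Weight each subgroup mean by Nₕ/N and sum.
Σ Nₕx̄ₕ = 8284·562.34 + 12190·447.52 + 30591·549.46 = 4658424.56 + 5455268.8 + 16808530.86 = 26922224.22.
Divide by N: 26922224.22 / 51065 = 527.2148... → 527.21.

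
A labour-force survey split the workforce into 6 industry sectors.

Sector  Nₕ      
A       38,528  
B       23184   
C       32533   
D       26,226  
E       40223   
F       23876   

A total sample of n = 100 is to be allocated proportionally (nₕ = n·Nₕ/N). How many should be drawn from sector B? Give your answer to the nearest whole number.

Share of sector B = 23184/184570 = 0.12561.
Allocate 100 × 0.12561 = 12.561... → 13.

13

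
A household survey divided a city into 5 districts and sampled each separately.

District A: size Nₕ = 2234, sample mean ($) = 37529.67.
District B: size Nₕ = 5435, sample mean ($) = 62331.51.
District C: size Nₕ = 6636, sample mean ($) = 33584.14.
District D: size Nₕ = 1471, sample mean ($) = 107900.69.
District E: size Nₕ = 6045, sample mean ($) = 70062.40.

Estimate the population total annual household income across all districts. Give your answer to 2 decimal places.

Population total = Σ Nₕ·x̄ₕ (each stratum's size times its mean).
2234·37529.67 + 5435·62331.51 + 6636·33584.14 + 1471·107900.69 + 6045·70062.40 = 83841282.78 + 338771756.85 + 222864353.04 + 158721914.99 + 423527208 = 1227726515.66.

1227726515.66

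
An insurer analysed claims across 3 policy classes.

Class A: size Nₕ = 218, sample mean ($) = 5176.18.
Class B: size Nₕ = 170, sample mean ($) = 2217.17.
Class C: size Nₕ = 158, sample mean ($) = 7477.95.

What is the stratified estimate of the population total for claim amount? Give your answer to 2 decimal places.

2686842.24

A: 218·5176.18 = 1128407.24
B: 170·2217.17 = 376918.9
C: 158·7477.95 = 1181516.1
τ̂ = Σ Nₕx̄ₕ = 2686842.24.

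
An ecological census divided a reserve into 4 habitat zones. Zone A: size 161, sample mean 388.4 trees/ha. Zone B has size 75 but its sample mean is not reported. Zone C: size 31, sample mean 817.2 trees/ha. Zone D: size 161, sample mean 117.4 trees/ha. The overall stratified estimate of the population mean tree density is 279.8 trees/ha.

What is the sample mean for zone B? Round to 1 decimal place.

173.2

N = 161 + 75 + 31 + 161 = 428.
Overall total = μ·N = 279.8·428 = 119754.4.
Subtract the known strata: 161·388.4 + 31·817.2 + 161·117.4 = 106767.
Remaining total for zone B: 119754.4 − 106767 = 12987.4.
Divide by its size: 12987.4 / 75 = 173.165... → 173.2.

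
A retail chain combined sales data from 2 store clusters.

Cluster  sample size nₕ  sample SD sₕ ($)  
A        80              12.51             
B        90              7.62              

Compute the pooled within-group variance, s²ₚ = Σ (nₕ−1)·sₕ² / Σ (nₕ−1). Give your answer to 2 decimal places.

A: (80−1)·12.51² = 79·156.5001 = 12363.5079
B: (90−1)·7.62² = 89·58.0644 = 5167.7316
Numerator = 17531.2395; denominator = Σ(nₕ−1) = 168.
s²ₚ = 17531.2395/168 = 104.3526... → 104.35.

104.35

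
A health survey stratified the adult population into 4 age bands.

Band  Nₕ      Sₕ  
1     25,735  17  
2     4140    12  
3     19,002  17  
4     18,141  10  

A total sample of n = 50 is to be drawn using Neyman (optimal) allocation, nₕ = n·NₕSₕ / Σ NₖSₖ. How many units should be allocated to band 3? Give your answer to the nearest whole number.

Σ NₕSₕ = 25735·17 + 4140·12 + 19002·17 + 18141·10 = 991619.
Share for 3: 323034/991619 = 0.32576.
n_3 = 50 × 0.32576 = 16.288... → 16.

16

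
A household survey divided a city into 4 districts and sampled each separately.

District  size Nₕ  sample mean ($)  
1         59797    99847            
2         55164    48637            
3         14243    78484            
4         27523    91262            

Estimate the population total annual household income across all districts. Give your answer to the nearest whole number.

Population total = Σ Nₕ·x̄ₕ (each stratum's size times its mean).
59797·99847 + 55164·48637 + 14243·78484 + 27523·91262 = 5970551059 + 2683011468 + 1117847612 + 2511804026 = 12283214165.

12283214165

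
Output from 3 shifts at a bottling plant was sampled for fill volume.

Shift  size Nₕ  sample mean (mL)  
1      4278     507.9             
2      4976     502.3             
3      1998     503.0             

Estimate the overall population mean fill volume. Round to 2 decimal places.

N = 4278 + 4976 + 1998 = 11252.
Overall mean = Σ (Nₕ/N)·x̄ₕ — weight by population share, not a simple average.
Σ Nₕx̄ₕ = 4278·507.9 + 4976·502.3 + 1998·503.0 = 2172796.2 + 2499444.8 + 1004994 = 5677235.
Divide by N: 5677235 / 11252 = 504.5534... → 504.55.

504.55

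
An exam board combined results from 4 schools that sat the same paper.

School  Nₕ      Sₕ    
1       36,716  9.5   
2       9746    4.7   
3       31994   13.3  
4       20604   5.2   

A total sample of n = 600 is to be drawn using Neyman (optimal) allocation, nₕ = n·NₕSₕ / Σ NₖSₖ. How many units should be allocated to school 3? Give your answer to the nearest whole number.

1: NₕSₕ = 36716·9.5 = 348802
2: NₕSₕ = 9746·4.7 = 45806.2
3: NₕSₕ = 31994·13.3 = 425520.2
4: NₕSₕ = 20604·5.2 = 107140.8
Σ NₕSₕ = 927269.2.
n_3 = 600·425520.2/927269.2 = 275.338... → 275.

275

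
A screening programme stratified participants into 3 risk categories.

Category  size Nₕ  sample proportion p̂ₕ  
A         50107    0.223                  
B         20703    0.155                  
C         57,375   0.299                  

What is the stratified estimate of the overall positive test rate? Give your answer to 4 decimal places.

Wₕ = Nₕ/N with N = 128185: 0.3909, 0.1615, 0.4476.
p̂_st = 0.3909·0.223 + 0.1615·0.155 + 0.4476·0.299 ≈ 0.246035... → 0.2460.

0.2460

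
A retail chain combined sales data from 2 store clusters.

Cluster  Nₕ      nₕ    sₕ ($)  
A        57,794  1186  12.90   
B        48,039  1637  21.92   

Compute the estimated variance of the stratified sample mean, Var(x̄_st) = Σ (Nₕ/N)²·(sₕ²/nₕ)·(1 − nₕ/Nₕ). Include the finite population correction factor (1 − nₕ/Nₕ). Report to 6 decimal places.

N = 105833; Wₕ = Nₕ/N.
cluster A: (57794/105833)²·12.90²/1186·(1 − 1186/57794) = 0.040983881
cluster B: (48039/105833)²·21.92²/1637·(1 − 1637/48039) = 0.058414527
Sum = 0.099398408 → 0.099398.

0.099398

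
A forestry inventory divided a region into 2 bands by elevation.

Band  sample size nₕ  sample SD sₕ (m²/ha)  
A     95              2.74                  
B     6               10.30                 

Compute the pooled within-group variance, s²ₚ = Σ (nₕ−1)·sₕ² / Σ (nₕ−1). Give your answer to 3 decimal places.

Degrees of freedom: 94 + 5 = 99.
Σ(nₕ−1)sₕ² = 94·7.5076 + 5·106.09 = 1236.1644.
s²ₚ = 1236.1644 / 99 = 12.48651... → 12.487.

12.487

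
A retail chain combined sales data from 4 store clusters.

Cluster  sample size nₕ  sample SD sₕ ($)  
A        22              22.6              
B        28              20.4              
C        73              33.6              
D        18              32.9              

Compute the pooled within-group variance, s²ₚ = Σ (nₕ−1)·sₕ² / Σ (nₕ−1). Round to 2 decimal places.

887.94

A: (22−1)·22.6² = 21·510.76 = 10725.96
B: (28−1)·20.4² = 27·416.16 = 11236.32
C: (73−1)·33.6² = 72·1128.96 = 81285.12
D: (18−1)·32.9² = 17·1082.41 = 18400.97
Numerator = 121648.37; denominator = Σ(nₕ−1) = 137.
s²ₚ = 121648.37/137 = 887.9443... → 887.94.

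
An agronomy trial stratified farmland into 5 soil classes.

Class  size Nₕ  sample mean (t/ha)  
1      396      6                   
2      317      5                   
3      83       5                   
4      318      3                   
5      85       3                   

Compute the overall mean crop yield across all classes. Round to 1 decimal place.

4.7

x̄_st = (Σ Nₕx̄ₕ) / (Σ Nₕ) = (396·6 + 317·5 + 83·5 + 318·3 + 85·3) / 1199
= 5585 / 1199 = 4.658... → 4.7.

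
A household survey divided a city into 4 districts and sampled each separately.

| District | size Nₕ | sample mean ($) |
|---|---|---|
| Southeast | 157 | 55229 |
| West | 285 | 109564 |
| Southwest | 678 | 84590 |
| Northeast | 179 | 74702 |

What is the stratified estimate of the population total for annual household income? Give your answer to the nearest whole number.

Southeast: 157·55229 = 8670953
West: 285·109564 = 31225740
Southwest: 678·84590 = 57352020
Northeast: 179·74702 = 13371658
τ̂ = Σ Nₕx̄ₕ = 110620371.

110620371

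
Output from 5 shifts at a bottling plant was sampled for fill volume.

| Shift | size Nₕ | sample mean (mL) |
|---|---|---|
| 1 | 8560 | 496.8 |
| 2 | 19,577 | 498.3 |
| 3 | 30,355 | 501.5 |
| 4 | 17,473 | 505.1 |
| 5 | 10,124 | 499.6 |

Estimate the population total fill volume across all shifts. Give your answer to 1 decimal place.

43114422.3

Estimate total by summing Nₕ·x̄ₕ over strata.
8560·496.8 + 19577·498.3 + 30355·501.5 + 17473·505.1 + 10124·499.6 = 4252608 + 9755219.1 + 15223032.5 + 8825612.3 + 5057950.4 = 43114422.3.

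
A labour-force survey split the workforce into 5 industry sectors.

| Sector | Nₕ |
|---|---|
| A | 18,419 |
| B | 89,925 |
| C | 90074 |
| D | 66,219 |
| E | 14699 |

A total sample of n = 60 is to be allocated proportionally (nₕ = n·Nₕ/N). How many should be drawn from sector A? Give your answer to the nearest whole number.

N = 18419 + 89925 + 90074 + 66219 + 14699 = 279336.
n_A = 60·18419/279336 = 3.956... → 4.

4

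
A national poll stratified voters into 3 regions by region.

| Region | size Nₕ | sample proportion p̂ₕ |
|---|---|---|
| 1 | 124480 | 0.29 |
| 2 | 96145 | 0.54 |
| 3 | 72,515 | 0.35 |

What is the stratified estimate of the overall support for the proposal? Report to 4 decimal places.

N = 124480 + 96145 + 72515 = 293140.
Overall proportion = Σ (Nₕ/N)·p̂ₕ.
Σ Nₕp̂ₕ = 36099.2 + 51918.3 + 25380.25 = 113397.75.
113397.75 / 293140 = 0.386838... → 0.3868.

0.3868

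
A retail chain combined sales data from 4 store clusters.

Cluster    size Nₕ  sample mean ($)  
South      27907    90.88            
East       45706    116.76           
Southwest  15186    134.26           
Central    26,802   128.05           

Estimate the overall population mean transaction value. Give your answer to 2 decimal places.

115.43

x̄_st = (Σ Nₕx̄ₕ) / (Σ Nₕ) = (27907·90.88 + 45706·116.76 + 15186·134.26 + 26802·128.05) / 115601
= 13343689.18 / 115601 = 115.4288... → 115.43.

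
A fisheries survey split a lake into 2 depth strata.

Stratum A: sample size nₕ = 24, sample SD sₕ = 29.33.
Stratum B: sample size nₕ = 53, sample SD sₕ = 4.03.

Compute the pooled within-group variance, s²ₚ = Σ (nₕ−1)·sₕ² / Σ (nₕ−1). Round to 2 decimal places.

275.07

A: (24−1)·29.33² = 23·860.2489 = 19785.7247
B: (53−1)·4.03² = 52·16.2409 = 844.5268
Numerator = 20630.2515; denominator = Σ(nₕ−1) = 75.
s²ₚ = 20630.2515/75 = 275.0700... → 275.07.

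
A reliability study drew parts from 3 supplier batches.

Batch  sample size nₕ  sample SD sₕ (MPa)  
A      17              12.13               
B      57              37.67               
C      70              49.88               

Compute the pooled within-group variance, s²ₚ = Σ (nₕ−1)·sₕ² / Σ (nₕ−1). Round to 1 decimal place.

A: (17−1)·12.13² = 16·147.1369 = 2354.1904
B: (57−1)·37.67² = 56·1419.0289 = 79465.6184
C: (70−1)·49.88² = 69·2488.0144 = 171672.9936
Numerator = 253492.8024; denominator = Σ(nₕ−1) = 141.
s²ₚ = 253492.8024/141 = 1797.821... → 1797.8.

1797.8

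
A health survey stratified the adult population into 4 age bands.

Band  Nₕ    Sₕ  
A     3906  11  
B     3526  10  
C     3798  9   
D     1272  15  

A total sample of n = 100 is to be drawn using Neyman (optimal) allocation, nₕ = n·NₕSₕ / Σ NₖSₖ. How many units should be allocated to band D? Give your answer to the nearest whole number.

15

Σ NₕSₕ = 3906·11 + 3526·10 + 3798·9 + 1272·15 = 131488.
Share for D: 19080/131488 = 0.14511.
n_D = 100 × 0.14511 = 14.511... → 15.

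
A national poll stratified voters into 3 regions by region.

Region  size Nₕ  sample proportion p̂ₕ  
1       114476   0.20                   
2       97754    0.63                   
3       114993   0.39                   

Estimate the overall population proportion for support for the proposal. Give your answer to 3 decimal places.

0.395

N = 114476 + 97754 + 114993 = 327223.
Overall proportion = Σ (Nₕ/N)·p̂ₕ.
Σ Nₕp̂ₕ = 22895.2 + 61585.02 + 44847.27 = 129327.49.
129327.49 / 327223 = 0.39523... → 0.395.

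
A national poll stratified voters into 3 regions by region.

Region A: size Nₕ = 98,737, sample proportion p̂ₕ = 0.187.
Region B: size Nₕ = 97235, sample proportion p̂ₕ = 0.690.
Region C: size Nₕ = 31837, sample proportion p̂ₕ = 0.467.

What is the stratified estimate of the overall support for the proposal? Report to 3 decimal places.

0.441

Wₕ = Nₕ/N with N = 227809: 0.4334, 0.4268, 0.1398.
p̂_st = 0.4334·0.187 + 0.4268·0.690 + 0.1398·0.467 ≈ 0.44082... → 0.441.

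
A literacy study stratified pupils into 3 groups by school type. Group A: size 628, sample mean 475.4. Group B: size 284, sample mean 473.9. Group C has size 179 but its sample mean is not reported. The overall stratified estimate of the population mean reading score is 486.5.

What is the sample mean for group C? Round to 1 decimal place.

545.4

Σ Nₕx̄ₕ = N·μ, so 179·x̄_C = 1091·486.5 − (628·475.4 + 284·473.9).
= 530771.5 − 433138.8 = 97632.7.
x̄_C = 97632.7 / 179 = 545.434... → 545.4.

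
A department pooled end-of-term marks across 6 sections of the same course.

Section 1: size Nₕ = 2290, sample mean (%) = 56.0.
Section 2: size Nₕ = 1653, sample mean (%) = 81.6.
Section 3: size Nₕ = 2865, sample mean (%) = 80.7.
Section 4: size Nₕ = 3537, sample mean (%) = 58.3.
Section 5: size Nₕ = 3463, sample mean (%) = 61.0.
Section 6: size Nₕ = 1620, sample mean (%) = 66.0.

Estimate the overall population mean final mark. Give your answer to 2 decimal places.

66.03

N = 15428; weights Wₕ = Nₕ/N = (0.1484, 0.1071, 0.1857, 0.2293, 0.2245, 0.1050).
x̄_st = Σ Wₕ·x̄ₕ = 0.1484·56.0 + 0.1071·81.6 + 0.1857·80.7 + 0.2293·58.3 + 0.2245·61.0 + 0.1050·66.0 ≈ 66.0293...
→ 66.03.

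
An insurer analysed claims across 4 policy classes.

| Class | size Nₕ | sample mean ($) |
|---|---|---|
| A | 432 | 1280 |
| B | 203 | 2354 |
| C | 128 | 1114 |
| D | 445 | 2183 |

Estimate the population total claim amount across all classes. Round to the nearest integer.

A: 432·1280 = 552960
B: 203·2354 = 477862
C: 128·1114 = 142592
D: 445·2183 = 971435
τ̂ = Σ Nₕx̄ₕ = 2144849.

2144849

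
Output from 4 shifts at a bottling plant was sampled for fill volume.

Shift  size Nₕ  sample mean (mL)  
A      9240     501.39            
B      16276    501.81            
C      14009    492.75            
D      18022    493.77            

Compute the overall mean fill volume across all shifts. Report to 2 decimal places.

497.02

x̄_st = (Σ Nₕx̄ₕ) / (Σ Nₕ) = (9240·501.39 + 16276·501.81 + 14009·492.75 + 18022·493.77) / 57547
= 28601960.85 / 57547 = 497.0191... → 497.02.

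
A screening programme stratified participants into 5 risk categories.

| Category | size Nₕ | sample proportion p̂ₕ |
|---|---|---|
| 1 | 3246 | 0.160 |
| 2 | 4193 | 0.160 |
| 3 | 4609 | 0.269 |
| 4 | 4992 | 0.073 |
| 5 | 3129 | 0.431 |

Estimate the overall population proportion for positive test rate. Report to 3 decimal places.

Wₕ = Nₕ/N with N = 20169: 0.1609, 0.2079, 0.2285, 0.2475, 0.1551.
p̂_st = 0.1609·0.160 + 0.2079·0.160 + 0.2285·0.269 + 0.2475·0.073 + 0.1551·0.431 ≈ 0.20542... → 0.205.

0.205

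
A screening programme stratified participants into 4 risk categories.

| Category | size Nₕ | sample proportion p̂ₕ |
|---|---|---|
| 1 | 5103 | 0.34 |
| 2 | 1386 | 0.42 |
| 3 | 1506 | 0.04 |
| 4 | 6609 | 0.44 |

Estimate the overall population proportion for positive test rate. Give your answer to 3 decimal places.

0.362

N = 5103 + 1386 + 1506 + 6609 = 14604.
Overall proportion = Σ (Nₕ/N)·p̂ₕ.
Σ Nₕp̂ₕ = 1735.02 + 582.12 + 60.24 + 2907.96 = 5285.34.
5285.34 / 14604 = 0.36191... → 0.362.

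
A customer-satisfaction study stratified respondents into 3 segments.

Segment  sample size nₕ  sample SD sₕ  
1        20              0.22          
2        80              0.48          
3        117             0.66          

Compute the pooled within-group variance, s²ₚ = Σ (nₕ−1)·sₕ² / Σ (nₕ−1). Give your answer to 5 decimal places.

1: (20−1)·0.22² = 19·0.0484 = 0.9196
2: (80−1)·0.48² = 79·0.2304 = 18.2016
3: (117−1)·0.66² = 116·0.4356 = 50.5296
Numerator = 69.6508; denominator = Σ(nₕ−1) = 214.
s²ₚ = 69.6508/214 = 0.3254710... → 0.32547.

0.32547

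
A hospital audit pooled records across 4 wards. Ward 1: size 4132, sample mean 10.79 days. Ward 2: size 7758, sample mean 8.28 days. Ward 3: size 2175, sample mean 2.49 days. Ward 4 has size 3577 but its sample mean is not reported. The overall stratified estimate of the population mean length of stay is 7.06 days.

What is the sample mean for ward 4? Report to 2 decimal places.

2.88

N = 4132 + 7758 + 2175 + 3577 = 17642.
Overall total = μ·N = 7.06·17642 = 124552.52.
Subtract the known strata: 4132·10.79 + 7758·8.28 + 2175·2.49 = 114236.27.
Remaining total for ward 4: 124552.52 − 114236.27 = 10316.25.
Divide by its size: 10316.25 / 3577 = 2.8841... → 2.88.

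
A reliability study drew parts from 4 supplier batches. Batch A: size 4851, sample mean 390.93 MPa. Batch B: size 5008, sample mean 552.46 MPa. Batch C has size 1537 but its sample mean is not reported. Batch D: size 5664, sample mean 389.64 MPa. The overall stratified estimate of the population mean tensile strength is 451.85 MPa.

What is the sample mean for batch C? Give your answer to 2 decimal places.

Σ Nₕx̄ₕ = N·μ, so 1537·x̄_C = 17060·451.85 − (4851·390.93 + 5008·552.46 + 5664·389.64).
= 7708561 − 6870042.07 = 838518.93.
x̄_C = 838518.93 / 1537 = 545.5556... → 545.56.

545.56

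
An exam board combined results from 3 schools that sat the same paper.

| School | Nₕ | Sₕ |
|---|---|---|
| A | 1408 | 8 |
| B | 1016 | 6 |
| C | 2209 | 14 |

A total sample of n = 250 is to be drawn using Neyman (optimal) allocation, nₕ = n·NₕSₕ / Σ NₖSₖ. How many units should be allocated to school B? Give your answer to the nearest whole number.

32

Σ NₕSₕ = 1408·8 + 1016·6 + 2209·14 = 48286.
Share for B: 6096/48286 = 0.12625.
n_B = 250 × 0.12625 = 31.562... → 32.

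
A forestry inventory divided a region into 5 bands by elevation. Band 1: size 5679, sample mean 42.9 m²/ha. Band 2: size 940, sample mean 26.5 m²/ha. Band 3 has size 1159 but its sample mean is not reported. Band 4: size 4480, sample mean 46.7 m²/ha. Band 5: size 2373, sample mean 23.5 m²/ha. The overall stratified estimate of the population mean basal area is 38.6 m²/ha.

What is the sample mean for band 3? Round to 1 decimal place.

N = 5679 + 940 + 1159 + 4480 + 2373 = 14631.
Overall total = μ·N = 38.6·14631 = 564756.6.
Subtract the known strata: 5679·42.9 + 940·26.5 + 4480·46.7 + 2373·23.5 = 533520.6.
Remaining total for band 3: 564756.6 − 533520.6 = 31236.
Divide by its size: 31236 / 1159 = 26.951... → 27.0.

27.0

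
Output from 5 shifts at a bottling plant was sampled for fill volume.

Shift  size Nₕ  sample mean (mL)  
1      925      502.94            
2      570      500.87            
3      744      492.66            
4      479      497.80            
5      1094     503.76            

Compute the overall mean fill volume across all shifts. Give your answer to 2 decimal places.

500.21

x̄_st = (Σ Nₕx̄ₕ) / (Σ Nₕ) = (925·502.94 + 570·500.87 + 744·492.66 + 479·497.80 + 1094·503.76) / 3812
= 1906814.08 / 3812 = 500.2136... → 500.21.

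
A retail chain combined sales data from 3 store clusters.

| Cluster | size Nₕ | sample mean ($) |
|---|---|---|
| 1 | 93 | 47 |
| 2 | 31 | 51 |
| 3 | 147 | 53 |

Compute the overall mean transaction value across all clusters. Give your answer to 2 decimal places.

50.71

N = 271; weights Wₕ = Nₕ/N = (0.3432, 0.1144, 0.5424).
x̄_st = Σ Wₕ·x̄ₕ = 0.3432·47 + 0.1144·51 + 0.5424·53 ≈ 50.7122...
→ 50.71.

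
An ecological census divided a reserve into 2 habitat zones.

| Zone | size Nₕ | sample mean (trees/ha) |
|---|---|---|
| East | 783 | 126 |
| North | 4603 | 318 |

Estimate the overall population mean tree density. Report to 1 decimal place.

290.1

x̄_st = (Σ Nₕx̄ₕ) / (Σ Nₕ) = (783·126 + 4603·318) / 5386
= 1562412 / 5386 = 290.088... → 290.1.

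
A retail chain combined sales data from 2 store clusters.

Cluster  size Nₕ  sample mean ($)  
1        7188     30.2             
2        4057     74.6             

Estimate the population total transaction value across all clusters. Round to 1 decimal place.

Population total = Σ Nₕ·x̄ₕ (each stratum's size times its mean).
7188·30.2 + 4057·74.6 = 217077.6 + 302652.2 = 519729.8.

519729.8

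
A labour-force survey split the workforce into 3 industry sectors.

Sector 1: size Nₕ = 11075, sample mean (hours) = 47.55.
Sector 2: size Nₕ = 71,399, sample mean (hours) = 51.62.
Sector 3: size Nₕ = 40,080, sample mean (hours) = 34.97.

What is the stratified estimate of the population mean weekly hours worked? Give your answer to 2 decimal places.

45.81

N = 122554; weights Wₕ = Nₕ/N = (0.0904, 0.5826, 0.3270).
x̄_st = Σ Wₕ·x̄ₕ = 0.0904·47.55 + 0.5826·51.62 + 0.3270·34.97 ≈ 45.8070...
→ 45.81.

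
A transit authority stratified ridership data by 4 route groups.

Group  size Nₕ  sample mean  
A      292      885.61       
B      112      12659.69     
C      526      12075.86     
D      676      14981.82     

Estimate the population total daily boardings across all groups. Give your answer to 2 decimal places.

18156096.08

Estimate total by summing Nₕ·x̄ₕ over strata.
292·885.61 + 112·12659.69 + 526·12075.86 + 676·14981.82 = 258598.12 + 1417885.28 + 6351902.36 + 10127710.32 = 18156096.08.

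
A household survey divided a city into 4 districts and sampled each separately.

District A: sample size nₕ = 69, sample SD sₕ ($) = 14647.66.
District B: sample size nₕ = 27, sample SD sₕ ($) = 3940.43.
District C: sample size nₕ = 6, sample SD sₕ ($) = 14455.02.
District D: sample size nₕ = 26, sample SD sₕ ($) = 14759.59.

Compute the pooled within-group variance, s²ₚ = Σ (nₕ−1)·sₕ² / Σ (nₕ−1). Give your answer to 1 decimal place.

173260042.7

A: (69−1)·14647.66² = 68·214553943.4756 = 14589668156.3408
B: (27−1)·3940.43² = 26·15526988.5849 = 403701703.2074
C: (6−1)·14455.02² = 5·208947603.2004 = 1044738016.002
D: (26−1)·14759.59² = 25·217845496.9681 = 5446137424.2025
Numerator = 21484245299.7527; denominator = Σ(nₕ−1) = 124.
s²ₚ = 21484245299.7527/124 = 173260042.740... → 173260042.7.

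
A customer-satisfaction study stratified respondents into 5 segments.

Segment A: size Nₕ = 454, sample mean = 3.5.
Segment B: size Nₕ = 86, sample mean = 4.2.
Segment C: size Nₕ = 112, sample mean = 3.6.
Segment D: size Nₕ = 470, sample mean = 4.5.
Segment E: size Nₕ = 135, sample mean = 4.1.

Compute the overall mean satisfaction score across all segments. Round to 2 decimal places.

N = 1257; weights Wₕ = Nₕ/N = (0.3612, 0.0684, 0.0891, 0.3739, 0.1074).
x̄_st = Σ Wₕ·x̄ₕ = 0.3612·3.5 + 0.0684·4.2 + 0.0891·3.6 + 0.3739·4.5 + 0.1074·4.1 ≈ 3.9951...
→ 4.00.

4.00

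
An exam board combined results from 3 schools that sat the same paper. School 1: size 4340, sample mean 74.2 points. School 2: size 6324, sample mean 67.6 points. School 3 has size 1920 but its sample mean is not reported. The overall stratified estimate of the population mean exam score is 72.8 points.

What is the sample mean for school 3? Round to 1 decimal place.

Σ Nₕx̄ₕ = N·μ, so 1920·x̄_3 = 12584·72.8 − (4340·74.2 + 6324·67.6).
= 916115.2 − 749530.4 = 166584.8.
x̄_3 = 166584.8 / 1920 = 86.763... → 86.8.

86.8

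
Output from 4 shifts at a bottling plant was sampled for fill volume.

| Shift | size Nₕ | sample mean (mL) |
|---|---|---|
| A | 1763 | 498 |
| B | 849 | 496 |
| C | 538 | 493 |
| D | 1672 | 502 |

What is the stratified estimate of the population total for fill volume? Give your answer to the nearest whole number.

2403656

Population total = Σ Nₕ·x̄ₕ (each stratum's size times its mean).
1763·498 + 849·496 + 538·493 + 1672·502 = 877974 + 421104 + 265234 + 839344 = 2403656.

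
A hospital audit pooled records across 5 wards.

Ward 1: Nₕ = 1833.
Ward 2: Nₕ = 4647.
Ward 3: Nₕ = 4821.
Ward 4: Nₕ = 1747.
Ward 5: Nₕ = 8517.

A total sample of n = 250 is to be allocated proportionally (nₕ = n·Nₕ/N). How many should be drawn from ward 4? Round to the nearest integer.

N = 1833 + 4647 + 4821 + 1747 + 8517 = 21565.
n_4 = 250·1747/21565 = 20.253... → 20.

20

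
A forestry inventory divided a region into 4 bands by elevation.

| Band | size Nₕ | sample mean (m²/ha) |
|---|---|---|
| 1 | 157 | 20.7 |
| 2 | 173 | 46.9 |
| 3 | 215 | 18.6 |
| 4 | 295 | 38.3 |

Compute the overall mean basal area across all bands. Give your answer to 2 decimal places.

N = 157 + 173 + 215 + 295 = 840.
The stratified mean weights each stratum mean by its population share Nₕ/N.
Σ Nₕx̄ₕ = 157·20.7 + 173·46.9 + 215·18.6 + 295·38.3 = 3249.9 + 8113.7 + 3999 + 11298.5 = 26661.1.
Divide by N: 26661.1 / 840 = 31.7394... → 31.74.

31.74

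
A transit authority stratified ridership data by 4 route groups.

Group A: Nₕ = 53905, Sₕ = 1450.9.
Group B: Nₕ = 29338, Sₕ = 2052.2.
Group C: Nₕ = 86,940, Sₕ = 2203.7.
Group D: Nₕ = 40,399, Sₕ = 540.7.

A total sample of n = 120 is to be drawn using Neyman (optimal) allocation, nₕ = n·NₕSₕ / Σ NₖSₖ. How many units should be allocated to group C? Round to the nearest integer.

A: NₕSₕ = 53905·1450.9 = 78210764.5
B: NₕSₕ = 29338·2052.2 = 60207443.6
C: NₕSₕ = 86940·2203.7 = 191589678
D: NₕSₕ = 40399·540.7 = 21843739.3
Σ NₕSₕ = 351851625.4.
n_C = 120·191589678/351851625.4 = 65.342... → 65.

65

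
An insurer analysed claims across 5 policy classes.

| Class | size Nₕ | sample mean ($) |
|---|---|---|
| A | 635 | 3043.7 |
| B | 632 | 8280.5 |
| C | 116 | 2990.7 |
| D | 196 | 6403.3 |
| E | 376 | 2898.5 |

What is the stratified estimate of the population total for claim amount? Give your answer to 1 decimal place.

A: 635·3043.7 = 1932749.5
B: 632·8280.5 = 5233276
C: 116·2990.7 = 346921.2
D: 196·6403.3 = 1255046.8
E: 376·2898.5 = 1089836
τ̂ = Σ Nₕx̄ₕ = 9857829.5.

9857829.5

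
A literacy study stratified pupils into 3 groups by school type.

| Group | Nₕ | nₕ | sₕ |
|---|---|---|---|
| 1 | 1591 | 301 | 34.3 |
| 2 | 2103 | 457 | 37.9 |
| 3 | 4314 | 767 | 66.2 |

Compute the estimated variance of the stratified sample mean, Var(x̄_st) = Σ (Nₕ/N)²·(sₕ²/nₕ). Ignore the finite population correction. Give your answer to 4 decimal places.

N = 8008; Wₕ = Nₕ/N.
group 1: (1591/8008)²·34.3²/301 = 0.1542815
group 2: (2103/8008)²·37.9²/457 = 0.2167667
group 3: (4314/8008)²·66.2²/767 = 1.6581842
Sum = 2.0292325 → 2.0292.

2.0292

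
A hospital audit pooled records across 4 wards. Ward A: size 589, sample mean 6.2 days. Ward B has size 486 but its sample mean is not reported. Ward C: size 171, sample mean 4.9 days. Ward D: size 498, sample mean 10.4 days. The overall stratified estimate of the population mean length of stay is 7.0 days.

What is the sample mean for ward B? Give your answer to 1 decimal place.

N = 589 + 486 + 171 + 498 = 1744.
Overall total = μ·N = 7.0·1744 = 12208.
Subtract the known strata: 589·6.2 + 171·4.9 + 498·10.4 = 9668.9.
Remaining total for ward B: 12208 − 9668.9 = 2539.1.
Divide by its size: 2539.1 / 486 = 5.224... → 5.2.

5.2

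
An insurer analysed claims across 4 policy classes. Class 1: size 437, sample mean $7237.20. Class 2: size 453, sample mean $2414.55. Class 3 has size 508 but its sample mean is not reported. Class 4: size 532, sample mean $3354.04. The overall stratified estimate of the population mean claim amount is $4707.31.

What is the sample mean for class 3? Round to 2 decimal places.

N = 437 + 453 + 508 + 532 = 1930.
Overall total = μ·N = 4707.31·1930 = 9085108.3.
Subtract the known strata: 437·7237.20 + 453·2414.55 + 532·3354.04 = 6040796.83.
Remaining total for class 3: 9085108.3 − 6040796.83 = 3044311.47.
Divide by its size: 3044311.47 / 508 = 5992.7391... → 5992.74.

5992.74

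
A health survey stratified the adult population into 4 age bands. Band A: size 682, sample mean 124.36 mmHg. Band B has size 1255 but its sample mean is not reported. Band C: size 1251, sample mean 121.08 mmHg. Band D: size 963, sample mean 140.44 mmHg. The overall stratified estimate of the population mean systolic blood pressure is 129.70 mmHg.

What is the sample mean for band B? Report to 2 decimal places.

N = 682 + 1255 + 1251 + 963 = 4151.
Overall total = μ·N = 129.70·4151 = 538384.7.
Subtract the known strata: 682·124.36 + 1251·121.08 + 963·140.44 = 371528.32.
Remaining total for band B: 538384.7 − 371528.32 = 166856.38.
Divide by its size: 166856.38 / 1255 = 132.9533... → 132.95.

132.95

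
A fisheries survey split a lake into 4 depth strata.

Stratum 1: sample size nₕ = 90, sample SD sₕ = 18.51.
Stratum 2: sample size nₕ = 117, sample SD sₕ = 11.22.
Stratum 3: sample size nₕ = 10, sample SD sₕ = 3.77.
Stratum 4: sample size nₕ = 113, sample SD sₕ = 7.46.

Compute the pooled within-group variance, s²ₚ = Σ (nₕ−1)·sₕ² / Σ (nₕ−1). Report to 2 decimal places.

157.84

Degrees of freedom: 89 + 116 + 9 + 112 = 326.
Σ(nₕ−1)sₕ² = 89·342.6201 + 116·125.8884 + 9·14.2129 + 112·55.6516 = 51457.1386.
s²ₚ = 51457.1386 / 326 = 157.8440... → 157.84.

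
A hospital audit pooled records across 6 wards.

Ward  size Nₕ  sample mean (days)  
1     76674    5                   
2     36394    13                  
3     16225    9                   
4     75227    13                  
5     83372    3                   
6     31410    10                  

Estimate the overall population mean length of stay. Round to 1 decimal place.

8.0

N = 76674 + 36394 + 16225 + 75227 + 83372 + 31410 = 319302.
The stratified mean weights each stratum mean by its population share Nₕ/N.
Σ Nₕx̄ₕ = 76674·5 + 36394·13 + 16225·9 + 75227·13 + 83372·3 + 31410·10 = 383370 + 473122 + 146025 + 977951 + 250116 + 314100 = 2544684.
Divide by N: 2544684 / 319302 = 7.970... → 8.0.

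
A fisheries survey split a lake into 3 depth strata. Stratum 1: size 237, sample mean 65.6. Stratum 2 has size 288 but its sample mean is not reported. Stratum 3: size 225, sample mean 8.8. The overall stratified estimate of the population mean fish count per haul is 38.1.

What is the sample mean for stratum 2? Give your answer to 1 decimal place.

38.4

N = 237 + 288 + 225 = 750.
Overall total = μ·N = 38.1·750 = 28575.
Subtract the known strata: 237·65.6 + 225·8.8 = 17527.2.
Remaining total for stratum 2: 28575 − 17527.2 = 11047.8.
Divide by its size: 11047.8 / 288 = 38.360... → 38.4.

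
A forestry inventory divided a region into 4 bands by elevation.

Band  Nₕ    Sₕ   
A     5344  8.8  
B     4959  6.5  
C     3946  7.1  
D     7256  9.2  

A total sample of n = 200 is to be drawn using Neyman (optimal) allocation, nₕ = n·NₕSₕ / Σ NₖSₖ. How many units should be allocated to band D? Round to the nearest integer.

A: NₕSₕ = 5344·8.8 = 47027.2
B: NₕSₕ = 4959·6.5 = 32233.5
C: NₕSₕ = 3946·7.1 = 28016.6
D: NₕSₕ = 7256·9.2 = 66755.2
Σ NₕSₕ = 174032.5.
n_D = 200·66755.2/174032.5 = 76.716... → 77.

77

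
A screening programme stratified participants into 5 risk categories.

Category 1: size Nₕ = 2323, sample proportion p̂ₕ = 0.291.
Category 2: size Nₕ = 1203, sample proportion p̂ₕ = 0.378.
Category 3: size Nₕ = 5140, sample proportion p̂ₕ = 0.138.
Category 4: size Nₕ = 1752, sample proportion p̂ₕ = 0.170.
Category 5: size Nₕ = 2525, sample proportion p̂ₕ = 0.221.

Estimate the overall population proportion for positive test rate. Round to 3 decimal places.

0.208

Wₕ = Nₕ/N with N = 12943: 0.1795, 0.0929, 0.3971, 0.1354, 0.1951.
p̂_st = 0.1795·0.291 + 0.0929·0.378 + 0.3971·0.138 + 0.1354·0.170 + 0.1951·0.221 ≈ 0.20829... → 0.208.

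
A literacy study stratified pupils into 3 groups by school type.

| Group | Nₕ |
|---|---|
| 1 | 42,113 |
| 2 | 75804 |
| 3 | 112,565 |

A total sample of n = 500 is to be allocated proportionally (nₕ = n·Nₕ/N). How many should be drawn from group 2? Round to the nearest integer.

164

N = 42113 + 75804 + 112565 = 230482.
n_2 = 500·75804/230482 = 164.447... → 164.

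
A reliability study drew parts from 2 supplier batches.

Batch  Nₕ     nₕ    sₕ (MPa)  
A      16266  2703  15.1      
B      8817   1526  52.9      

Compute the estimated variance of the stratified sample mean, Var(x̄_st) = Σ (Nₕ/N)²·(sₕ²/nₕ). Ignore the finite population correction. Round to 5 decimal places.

0.26206

N = 25083; Wₕ = Nₕ/N.
batch A: (16266/25083)²·15.1²/2703 = 0.03547402
batch B: (8817/25083)²·52.9²/1526 = 0.22658937
Sum = 0.26206339 → 0.26206.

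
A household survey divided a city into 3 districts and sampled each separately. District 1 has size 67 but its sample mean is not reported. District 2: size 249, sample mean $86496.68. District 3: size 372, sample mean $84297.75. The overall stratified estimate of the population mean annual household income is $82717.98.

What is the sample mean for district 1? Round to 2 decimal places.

59903.49

N = 67 + 249 + 372 = 688.
Overall total = μ·N = 82717.98·688 = 56909970.24.
Subtract the known strata: 249·86496.68 + 372·84297.75 = 52896436.32.
Remaining total for district 1: 56909970.24 − 52896436.32 = 4013533.92.
Divide by its size: 4013533.92 / 67 = 59903.4913... → 59903.49.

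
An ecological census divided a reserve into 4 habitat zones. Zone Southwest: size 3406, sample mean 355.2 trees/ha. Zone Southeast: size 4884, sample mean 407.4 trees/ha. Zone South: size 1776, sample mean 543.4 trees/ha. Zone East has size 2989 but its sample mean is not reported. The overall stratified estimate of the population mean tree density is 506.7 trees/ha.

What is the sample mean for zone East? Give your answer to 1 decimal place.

819.8

Σ Nₕx̄ₕ = N·μ, so 2989·x̄_East = 13055·506.7 − (3406·355.2 + 4884·407.4 + 1776·543.4).
= 6614968.5 − 4164631.2 = 2450337.3.
x̄_East = 2450337.3 / 2989 = 819.785... → 819.8.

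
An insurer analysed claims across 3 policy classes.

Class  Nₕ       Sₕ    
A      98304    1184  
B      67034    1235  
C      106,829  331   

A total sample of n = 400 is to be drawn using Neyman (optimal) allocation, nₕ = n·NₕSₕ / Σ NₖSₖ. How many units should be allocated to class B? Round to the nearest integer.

141

Σ NₕSₕ = 98304·1184 + 67034·1235 + 106829·331 = 234539325.
Share for B: 82786990/234539325 = 0.35298.
n_B = 400 × 0.35298 = 141.191... → 141.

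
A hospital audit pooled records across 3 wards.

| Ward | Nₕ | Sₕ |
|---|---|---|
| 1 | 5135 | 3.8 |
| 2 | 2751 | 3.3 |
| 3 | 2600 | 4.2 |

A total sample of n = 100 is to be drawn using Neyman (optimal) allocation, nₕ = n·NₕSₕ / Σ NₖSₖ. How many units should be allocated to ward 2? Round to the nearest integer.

1: NₕSₕ = 5135·3.8 = 19513
2: NₕSₕ = 2751·3.3 = 9078.3
3: NₕSₕ = 2600·4.2 = 10920
Σ NₕSₕ = 39511.3.
n_2 = 100·9078.3/39511.3 = 22.976... → 23.

23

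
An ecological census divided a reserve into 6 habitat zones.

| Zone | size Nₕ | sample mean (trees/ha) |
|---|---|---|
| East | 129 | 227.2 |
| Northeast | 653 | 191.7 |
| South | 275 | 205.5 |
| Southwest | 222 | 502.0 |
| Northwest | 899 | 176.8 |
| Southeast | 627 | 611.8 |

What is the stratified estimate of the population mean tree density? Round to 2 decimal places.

308.37

N = 2805; weights Wₕ = Nₕ/N = (0.0460, 0.2328, 0.0980, 0.0791, 0.3205, 0.2235).
x̄_st = Σ Wₕ·x̄ₕ = 0.0460·227.2 + 0.2328·191.7 + 0.0980·205.5 + 0.0791·502.0 + 0.3205·176.8 + 0.2235·611.8 ≈ 308.3733...
→ 308.37.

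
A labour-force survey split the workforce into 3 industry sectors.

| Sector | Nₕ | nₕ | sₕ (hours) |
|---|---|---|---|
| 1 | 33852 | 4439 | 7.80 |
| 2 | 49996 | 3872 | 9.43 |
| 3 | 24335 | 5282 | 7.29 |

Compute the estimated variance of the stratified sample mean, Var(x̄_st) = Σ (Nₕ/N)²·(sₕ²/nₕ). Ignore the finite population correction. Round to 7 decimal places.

N = 108183; Wₕ = Nₕ/N.
sector 1: (33852/108183)²·7.80²/4439 = 0.0013420067
sector 2: (49996/108183)²·9.43²/3872 = 0.0049050170
sector 3: (24335/108183)²·7.29²/5282 = 0.0005090979
Sum = 0.0067561216 → 0.0067561.

0.0067561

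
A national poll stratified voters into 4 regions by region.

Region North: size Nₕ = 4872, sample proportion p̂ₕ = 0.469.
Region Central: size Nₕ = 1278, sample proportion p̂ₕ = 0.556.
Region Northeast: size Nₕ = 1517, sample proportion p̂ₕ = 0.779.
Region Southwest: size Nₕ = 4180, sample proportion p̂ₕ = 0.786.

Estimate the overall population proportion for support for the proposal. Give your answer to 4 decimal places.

Wₕ = Nₕ/N with N = 11847: 0.4112, 0.1079, 0.1280, 0.3528.
p̂_st = 0.4112·0.469 + 0.1079·0.556 + 0.1280·0.779 + 0.3528·0.786 ≈ 0.629928... → 0.6299.

0.6299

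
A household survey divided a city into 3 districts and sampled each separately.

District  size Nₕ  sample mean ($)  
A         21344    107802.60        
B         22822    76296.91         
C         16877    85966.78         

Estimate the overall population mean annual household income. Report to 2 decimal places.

89986.54

N = 61043; weights Wₕ = Nₕ/N = (0.3497, 0.3739, 0.2765).
x̄_st = Σ Wₕ·x̄ₕ = 0.3497·107802.60 + 0.3739·76296.91 + 0.2765·85966.78 ≈ 89986.5361...
→ 89986.54.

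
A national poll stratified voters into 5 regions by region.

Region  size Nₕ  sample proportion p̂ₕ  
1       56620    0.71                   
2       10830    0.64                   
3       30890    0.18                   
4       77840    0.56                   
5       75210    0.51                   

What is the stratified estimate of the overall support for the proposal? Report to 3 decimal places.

Wₕ = Nₕ/N with N = 251390: 0.2252, 0.0431, 0.1229, 0.3096, 0.2992.
p̂_st = 0.2252·0.71 + 0.0431·0.64 + 0.1229·0.18 + 0.3096·0.56 + 0.2992·0.51 ≈ 0.53558... → 0.536.

0.536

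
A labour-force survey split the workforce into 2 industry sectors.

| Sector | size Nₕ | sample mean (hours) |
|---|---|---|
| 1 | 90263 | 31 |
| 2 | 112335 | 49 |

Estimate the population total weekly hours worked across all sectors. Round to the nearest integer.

8302568

Population total = Σ Nₕ·x̄ₕ (each stratum's size times its mean).
90263·31 + 112335·49 = 2798153 + 5504415 = 8302568.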